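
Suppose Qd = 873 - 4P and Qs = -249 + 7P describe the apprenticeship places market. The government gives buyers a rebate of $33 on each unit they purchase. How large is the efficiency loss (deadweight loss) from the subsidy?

Pre-subsidy: 873 - 4P = -249 + 7P gives P* = 102, Q* = 465.
With the rebate, buyers effectively pay Pb = Ps − 33, where Ps is the price sellers receive.
Demand in terms of Ps becomes Qd = 873 − 4(Ps − 33) = 1005 - 4Ps. Setting this equal to supply: 1005 - 4Ps = -249 + 7Ps, so Ps = 114.
Buyers pay Pb = 114 − 33 = 81; Q' = -249 + 7·114 = 549.
The subsidy expands output by 549 − 465 = 84 past the efficient level; on those units the gap between marginal cost and willingness to pay runs from 0 up to 33.
DWL = ½ × 33 × 84 = 1386.

Deadweight loss = $1386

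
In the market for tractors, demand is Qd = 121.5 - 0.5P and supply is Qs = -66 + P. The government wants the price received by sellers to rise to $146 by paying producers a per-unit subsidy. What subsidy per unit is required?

At a seller price of 146, quantity supplied is -66 + 1·146 = 80.
Buyers absorb 80 only when they pay Pb with 121.5 − 0.5·Pb = 80, i.e. Pb = 83.
s = Ps − Pb = 146 − 83 = 63.

Required subsidy s = $63 per unit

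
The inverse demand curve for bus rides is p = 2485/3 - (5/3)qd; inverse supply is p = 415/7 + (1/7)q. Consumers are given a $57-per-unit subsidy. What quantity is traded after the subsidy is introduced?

Pre-subsidy: 2485/3 - (5/3)q = 415/7 + (1/7)q gives q* = 425 and p* = 120.
With the rebate, buyers effectively pay pb = ps − 57, where ps is the price sellers receive.
On the curves, pb = 2485/3 - (5/3)q and ps = 415/7 + (1/7)q; the wedge ps − pb = 57 gives 415/7 + (1/7)q − (2485/3 - (5/3)q) = 57, so q' = 456.5.
Then pb = 2485/3 − (5/3)·456.5 = 67.5 and ps = 415/7 + (1/7)·456.5 = 124.5.

q' = 456.5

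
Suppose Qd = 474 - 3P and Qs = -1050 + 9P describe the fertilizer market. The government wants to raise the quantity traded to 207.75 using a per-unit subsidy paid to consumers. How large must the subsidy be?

At Q = 207.75, invert demand for the buyer price: Pb = (474 − 207.75)/3 = 88.75; invert supply for the seller price: Ps = (207.75 − (-1050))/9 = 139.75.
The subsidy must fill the gap: s = Ps − Pb = 139.75 − 88.75 = 51.

Required subsidy s = 51 per unit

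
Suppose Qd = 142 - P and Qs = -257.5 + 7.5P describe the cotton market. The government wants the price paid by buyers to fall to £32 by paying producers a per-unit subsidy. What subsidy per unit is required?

At a buyer price of 32, quantity demanded is 142 − 1·32 = 110.
Sellers supply 110 only when they receive Ps with -257.5 + 7.5·Ps = 110, i.e. Ps = 49.
s = Ps − Pb = 49 − 32 = 17.

Required subsidy s = £17 per unit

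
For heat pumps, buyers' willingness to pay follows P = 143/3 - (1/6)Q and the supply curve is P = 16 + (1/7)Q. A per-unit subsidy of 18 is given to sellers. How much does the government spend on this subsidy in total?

Pre-subsidy: 143/3 - (1/6)Q = 16 + (1/7)Q gives Q* = 1330/13 and P* = 398/13.
With the subsidy, sellers receive Ps = Pb + 18 for each unit, where Pb is the price buyers pay.
On the curves, Pb = 143/3 - (1/6)Q and Ps = 16 + (1/7)Q; the wedge Ps − Pb = 18 gives 16 + (1/7)Q − (143/3 - (1/6)Q) = 18, so Q' = 2086/13.
Then Pb = 143/3 − (1/6)·(2086/13) = 272/13 and Ps = 16 + (1/7)·(2086/13) = 506/13.
Government outlay = subsidy × quantity = 18 × 2086/13 = 37548/13.

Government cost = 37548/13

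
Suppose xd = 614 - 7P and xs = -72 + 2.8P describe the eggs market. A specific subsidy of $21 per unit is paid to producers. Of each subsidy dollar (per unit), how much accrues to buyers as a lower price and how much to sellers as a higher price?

Buyers gain $6 per unit; sellers gain $15 per unit

Pre-subsidy: 614 - 7P = -72 + 2.8P gives P* = 70, x* = 124.
With the subsidy, sellers receive Ps = Pb + 21 for each unit, where Pb is the price buyers pay.
Supply in terms of Pb becomes xs = -72 + 2.8(Pb + 21) = -13.2 + 2.8Pb. Setting this equal to demand: 614 - 7Pb = -13.2 + 2.8Pb, so Pb = 64.
Sellers receive Ps = 64 + 21 = 85; x' = 614 − 7·64 = 166.
Buyers' price falls by P* − Pb = 70 − 64 = 6; sellers' price rises by Ps − P* = 85 − 70 = 15.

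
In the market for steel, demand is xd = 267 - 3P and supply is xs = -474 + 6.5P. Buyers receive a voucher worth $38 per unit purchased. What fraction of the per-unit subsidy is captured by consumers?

Pre-subsidy: 267 - 3P = -474 + 6.5P gives P* = 78, x* = 33.
With the rebate, buyers effectively pay Pb = Ps − 38, where Ps is the price sellers receive.
Demand in terms of Ps becomes xd = 267 − 3(Ps − 38) = 381 - 3Ps. Setting this equal to supply: 381 - 3Ps = -474 + 6.5Ps, so Ps = 90.
Buyers pay Pb = 90 − 38 = 52; x' = -474 + 6.5·90 = 111.
Buyers' price falls by P* − Pb = 78 − 52 = 26; sellers' price rises by Ps − P* = 90 − 78 = 12.
So consumers capture 26/38 = 13/19 of each unit of subsidy.

Consumer share = 13/19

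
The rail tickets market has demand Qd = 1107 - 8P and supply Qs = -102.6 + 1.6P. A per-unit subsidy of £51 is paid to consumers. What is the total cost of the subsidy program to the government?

Pre-subsidy: 1107 - 8P = -102.6 + 1.6P gives P* = 126, Q* = 99.
With the rebate, buyers effectively pay Pb = Ps − 51, where Ps is the price sellers receive.
Demand in terms of Ps becomes Qd = 1107 − 8(Ps − 51) = 1515 - 8Ps. Setting this equal to supply: 1515 - 8Ps = -102.6 + 1.6Ps, so Ps = 168.5.
Buyers pay Pb = 168.5 − 51 = 117.5; Q' = -102.6 + 1.6·168.5 = 167.
Government outlay = subsidy × quantity = 51 × 167 = 8517.

Government cost = £8517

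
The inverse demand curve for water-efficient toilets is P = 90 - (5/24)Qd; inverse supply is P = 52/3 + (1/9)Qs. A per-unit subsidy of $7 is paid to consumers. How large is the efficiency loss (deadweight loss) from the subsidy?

Deadweight loss = 1764/23

Pre-subsidy: 90 - (5/24)Q = 52/3 + (1/9)Q gives Q* = 5232/23 and P* = 980/23.
With the rebate, buyers effectively pay Pb = Ps − 7, where Ps is the price sellers receive.
On the curves, Pb = 90 - (5/24)Q and Ps = 52/3 + (1/9)Q; the wedge Ps − Pb = 7 gives 52/3 + (1/9)Q − (90 - (5/24)Q) = 7, so Q' = 5736/23.
Then Pb = 90 − (5/24)·(5736/23) = 875/23 and Ps = 52/3 + (1/9)·(5736/23) = 1036/23.
The subsidy expands output by 5736/23 − 5232/23 = 504/23 past the efficient level; on those units the gap between marginal cost and willingness to pay runs from 0 up to 7.
DWL = ½ × 7 × 504/23 = 1764/23.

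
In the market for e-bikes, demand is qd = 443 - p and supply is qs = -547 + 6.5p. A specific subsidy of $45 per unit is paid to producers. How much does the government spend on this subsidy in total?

Government cost = $15750

Pre-subsidy: 443 - p = -547 + 6.5p gives p* = 132, q* = 311.
With the subsidy, sellers receive ps = pb + 45 for each unit, where pb is the price buyers pay.
Supply in terms of pb becomes qs = -547 + 6.5(pb + 45) = -254.5 + 6.5pb. Setting this equal to demand: 443 - pb = -254.5 + 6.5pb, so pb = 93.
Sellers receive ps = 93 + 45 = 138; q' = 443 − 1·93 = 350.
Government outlay = subsidy × quantity = 45 × 350 = 15750.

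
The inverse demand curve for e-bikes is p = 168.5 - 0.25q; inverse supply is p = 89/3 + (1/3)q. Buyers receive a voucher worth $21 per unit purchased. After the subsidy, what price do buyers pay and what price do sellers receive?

Pre-subsidy: 168.5 - 0.25q = 89/3 + (1/3)q gives q* = 238 and p* = 109.
With the rebate, buyers effectively pay pb = ps − 21, where ps is the price sellers receive.
On the curves, pb = 168.5 - 0.25q and ps = 89/3 + (1/3)q; the wedge ps − pb = 21 gives 89/3 + (1/3)q − (168.5 - 0.25q) = 21, so q' = 274.
Then pb = 168.5 − 0.25·274 = 100 and ps = 89/3 + (1/3)·274 = 121.

Buyers pay $100; sellers receive $121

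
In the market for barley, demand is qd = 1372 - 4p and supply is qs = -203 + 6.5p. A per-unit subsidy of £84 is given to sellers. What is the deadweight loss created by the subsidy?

Pre-subsidy: 1372 - 4p = -203 + 6.5p gives p* = 150, q* = 772.
With the subsidy, sellers receive ps = pb + 84 for each unit, where pb is the price buyers pay.
Supply in terms of pb becomes qs = -203 + 6.5(pb + 84) = 343 + 6.5pb. Setting this equal to demand: 1372 - 4pb = 343 + 6.5pb, so pb = 98.
Sellers receive ps = 98 + 84 = 182; q' = 1372 − 4·98 = 980.
The subsidy expands output by 980 − 772 = 208 past the efficient level; on those units the gap between marginal cost and willingness to pay runs from 0 up to 84.
DWL = ½ × 84 × 208 = 8736.

Deadweight loss = £8736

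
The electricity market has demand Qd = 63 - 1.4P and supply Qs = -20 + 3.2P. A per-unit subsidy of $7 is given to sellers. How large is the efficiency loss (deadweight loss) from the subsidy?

Deadweight loss = 2744/115

Pre-subsidy: 63 - 1.4P = -20 + 3.2P gives P* = 415/23, Q* = 868/23.
With the subsidy, sellers receive Ps = Pb + 7 for each unit, where Pb is the price buyers pay.
Supply in terms of Pb becomes Qs = -20 + 3.2(Pb + 7) = 2.4 + 3.2Pb. Setting this equal to demand: 63 - 1.4Pb = 2.4 + 3.2Pb, so Pb = 303/23.
Sellers receive Ps = 303/23 + 7 = 464/23; Q' = 63 − 1.4·(303/23) = 5124/115.
The subsidy expands output by 5124/115 − 868/23 = 784/115 past the efficient level; on those units the gap between marginal cost and willingness to pay runs from 0 up to 7.
DWL = ½ × 7 × 784/115 = 2744/115.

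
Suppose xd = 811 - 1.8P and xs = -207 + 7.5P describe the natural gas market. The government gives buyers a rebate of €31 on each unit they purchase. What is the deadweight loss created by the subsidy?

Deadweight loss = €697.5

Pre-subsidy: 811 - 1.8P = -207 + 7.5P gives P* = 10180/93, x* = 19033/31.
With the rebate, buyers effectively pay Pb = Ps − 31, where Ps is the price sellers receive.
Demand in terms of Ps becomes xd = 811 − 1.8(Ps − 31) = 866.8 - 1.8Ps. Setting this equal to supply: 866.8 - 1.8Ps = -207 + 7.5Ps, so Ps = 10738/93.
Buyers pay Pb = 10738/93 − 31 = 7855/93; x' = -207 + 7.5·(10738/93) = 20428/31.
The subsidy expands output by 20428/31 − 19033/31 = 45 past the efficient level; on those units the gap between marginal cost and willingness to pay runs from 0 up to 31.
DWL = ½ × 31 × 45 = 697.5.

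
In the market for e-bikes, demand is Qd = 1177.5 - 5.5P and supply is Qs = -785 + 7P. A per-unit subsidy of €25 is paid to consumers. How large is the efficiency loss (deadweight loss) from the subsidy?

Deadweight loss = €962.5

Pre-subsidy: 1177.5 - 5.5P = -785 + 7P gives P* = 157, Q* = 314.
With the rebate, buyers effectively pay Pb = Ps − 25, where Ps is the price sellers receive.
Demand in terms of Ps becomes Qd = 1177.5 − 5.5(Ps − 25) = 1315 - 5.5Ps. Setting this equal to supply: 1315 - 5.5Ps = -785 + 7Ps, so Ps = 168.
Buyers pay Pb = 168 − 25 = 143; Q' = -785 + 7·168 = 391.
The subsidy expands output by 391 − 314 = 77 past the efficient level; on those units the gap between marginal cost and willingness to pay runs from 0 up to 25.
DWL = ½ × 25 × 77 = 962.5.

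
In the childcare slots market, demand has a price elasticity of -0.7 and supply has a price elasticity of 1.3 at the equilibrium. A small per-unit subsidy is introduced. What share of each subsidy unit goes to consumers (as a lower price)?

For a small subsidy around the equilibrium, the benefit split depends on the relative slopes, which at a point are proportional to the elasticities.
Buyer share = εs/(εs + |εd|) = 1.3/(1.3 + 0.7) = 0.65; seller share = |εd|/(εs + |εd|) = 0.35.

Consumer share = 0.65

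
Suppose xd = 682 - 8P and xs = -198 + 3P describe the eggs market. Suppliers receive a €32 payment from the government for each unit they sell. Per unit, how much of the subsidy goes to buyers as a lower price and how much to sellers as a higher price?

Pre-subsidy: 682 - 8P = -198 + 3P gives P* = 80, x* = 42.
With the subsidy, sellers receive Ps = Pb + 32 for each unit, where Pb is the price buyers pay.
Supply in terms of Pb becomes xs = -198 + 3(Pb + 32) = -102 + 3Pb. Setting this equal to demand: 682 - 8Pb = -102 + 3Pb, so Pb = 784/11.
Sellers receive Ps = 784/11 + 32 = 1136/11; x' = 682 − 8·(784/11) = 1230/11.
Buyers' price falls by P* − Pb = 80 − 784/11 = 96/11; sellers' price rises by Ps − P* = 1136/11 − 80 = 256/11.

Buyers gain 96/11 per unit; sellers gain 256/11 per unit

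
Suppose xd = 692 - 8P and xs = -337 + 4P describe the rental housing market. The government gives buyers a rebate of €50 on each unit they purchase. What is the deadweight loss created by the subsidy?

Deadweight loss = 10000/3

Pre-subsidy: 692 - 8P = -337 + 4P gives P* = 85.75, x* = 6.
With the rebate, buyers effectively pay Pb = Ps − 50, where Ps is the price sellers receive.
Demand in terms of Ps becomes xd = 692 − 8(Ps − 50) = 1092 - 8Ps. Setting this equal to supply: 1092 - 8Ps = -337 + 4Ps, so Ps = 1429/12.
Buyers pay Pb = 1429/12 − 50 = 829/12; x' = -337 + 4·(1429/12) = 418/3.
The subsidy expands output by 418/3 − 6 = 400/3 past the efficient level; on those units the gap between marginal cost and willingness to pay runs from 0 up to 50.
DWL = ½ × 50 × 400/3 = 10000/3.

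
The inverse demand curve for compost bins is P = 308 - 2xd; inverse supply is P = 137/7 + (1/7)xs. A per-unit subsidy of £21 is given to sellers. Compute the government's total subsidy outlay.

Government cost = £3032.4

Pre-subsidy: 308 - 2x = 137/7 + (1/7)x gives x* = 134.6 and P* = 38.8.
With the subsidy, sellers receive Ps = Pb + 21 for each unit, where Pb is the price buyers pay.
On the curves, Pb = 308 - 2x and Ps = 137/7 + (1/7)x; the wedge Ps − Pb = 21 gives 137/7 + (1/7)x − (308 - 2x) = 21, so x' = 144.4.
Then Pb = 308 − 2·144.4 = 19.2 and Ps = 137/7 + (1/7)·144.4 = 40.2.
Government outlay = subsidy × quantity = 21 × 144.4 = 3032.4.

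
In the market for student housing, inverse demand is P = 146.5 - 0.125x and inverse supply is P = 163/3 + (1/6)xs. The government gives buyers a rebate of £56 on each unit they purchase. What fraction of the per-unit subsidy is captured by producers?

Producer share = 4/7

Pre-subsidy: 146.5 - 0.125x = 163/3 + (1/6)x gives x* = 316 and P* = 107.
With the rebate, buyers effectively pay Pb = Ps − 56, where Ps is the price sellers receive.
On the curves, Pb = 146.5 - 0.125x and Ps = 163/3 + (1/6)x; the wedge Ps − Pb = 56 gives 163/3 + (1/6)x − (146.5 - 0.125x) = 56, so x' = 508.
Then Pb = 146.5 − 0.125·508 = 83 and Ps = 163/3 + (1/6)·508 = 139.
Buyers' price falls by P* − Pb = 107 − 83 = 24; sellers' price rises by Ps − P* = 139 − 107 = 32.
So producers capture 32/56 = 4/7 of each unit of subsidy.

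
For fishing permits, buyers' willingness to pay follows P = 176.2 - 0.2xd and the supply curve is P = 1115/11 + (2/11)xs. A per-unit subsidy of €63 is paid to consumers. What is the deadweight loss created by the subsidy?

Pre-subsidy: 176.2 - 0.2x = 1115/11 + (2/11)x gives x* = 196 and P* = 137.
With the rebate, buyers effectively pay Pb = Ps − 63, where Ps is the price sellers receive.
On the curves, Pb = 176.2 - 0.2x and Ps = 1115/11 + (2/11)x; the wedge Ps − Pb = 63 gives 1115/11 + (2/11)x − (176.2 - 0.2x) = 63, so x' = 361.
Then Pb = 176.2 − 0.2·361 = 104 and Ps = 1115/11 + (2/11)·361 = 167.
The subsidy expands output by 361 − 196 = 165 past the efficient level; on those units the gap between marginal cost and willingness to pay runs from 0 up to 63.
DWL = ½ × 63 × 165 = 5197.5.

Deadweight loss = €5197.5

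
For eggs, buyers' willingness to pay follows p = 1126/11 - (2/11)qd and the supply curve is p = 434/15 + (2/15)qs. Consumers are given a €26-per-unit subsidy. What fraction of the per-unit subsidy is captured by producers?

Producer share = 11/26

Pre-subsidy: 1126/11 - (2/11)q = 434/15 + (2/15)q gives q* = 233 and p* = 60.
With the rebate, buyers effectively pay pb = ps − 26, where ps is the price sellers receive.
On the curves, pb = 1126/11 - (2/11)q and ps = 434/15 + (2/15)q; the wedge ps − pb = 26 gives 434/15 + (2/15)q − (1126/11 - (2/11)q) = 26, so q' = 315.5.
Then pb = 1126/11 − (2/11)·315.5 = 45 and ps = 434/15 + (2/15)·315.5 = 71.
Buyers' price falls by p* − pb = 60 − 45 = 15; sellers' price rises by ps − p* = 71 − 60 = 11.
So producers capture 11/26 = 11/26 of each unit of subsidy.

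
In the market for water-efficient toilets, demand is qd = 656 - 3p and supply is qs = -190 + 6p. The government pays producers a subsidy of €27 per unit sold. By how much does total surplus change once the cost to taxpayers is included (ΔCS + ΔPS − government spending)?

Net change in total surplus = -€729

Pre-subsidy: 656 - 3p = -190 + 6p gives p* = 94, q* = 374.
With the subsidy, sellers receive ps = pb + 27 for each unit, where pb is the price buyers pay.
Supply in terms of pb becomes qs = -190 + 6(pb + 27) = -28 + 6pb. Setting this equal to demand: 656 - 3pb = -28 + 6pb, so pb = 76.
Sellers receive ps = 76 + 27 = 103; q' = 656 − 3·76 = 428.
ΔCS = ½(374 + 428)(94 − 76) = 7218; ΔPS = ½(374 + 428)(103 − 94) = 3609.
Government spending = 27 × 428 = 11556.
Net change = 7218 + 3609 − 11556 = -729. The loss equals the DWL triangle ½·27·54.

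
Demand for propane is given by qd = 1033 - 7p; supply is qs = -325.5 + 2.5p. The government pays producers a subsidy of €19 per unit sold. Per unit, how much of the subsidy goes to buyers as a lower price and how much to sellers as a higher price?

Buyers gain €5 per unit; sellers gain €14 per unit

Pre-subsidy: 1033 - 7p = -325.5 + 2.5p gives p* = 143, q* = 32.
With the subsidy, sellers receive ps = pb + 19 for each unit, where pb is the price buyers pay.
Supply in terms of pb becomes qs = -325.5 + 2.5(pb + 19) = -278 + 2.5pb. Setting this equal to demand: 1033 - 7pb = -278 + 2.5pb, so pb = 138.
Sellers receive ps = 138 + 19 = 157; q' = 1033 − 7·138 = 67.
Buyers' price falls by p* − pb = 143 − 138 = 5; sellers' price rises by ps − p* = 157 − 143 = 14.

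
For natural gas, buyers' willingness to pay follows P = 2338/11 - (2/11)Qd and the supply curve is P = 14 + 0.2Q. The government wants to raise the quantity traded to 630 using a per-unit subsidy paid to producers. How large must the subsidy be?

Required subsidy s = 42 per unit

At Q = 630, from the demand curve buyers pay Pb = 2338/11 − (2/11)·630 = 98; from the supply curve sellers need Ps = 14 + 0.2·630 = 140.
The subsidy must fill the gap: s = Ps − Pb = 140 − 98 = 42.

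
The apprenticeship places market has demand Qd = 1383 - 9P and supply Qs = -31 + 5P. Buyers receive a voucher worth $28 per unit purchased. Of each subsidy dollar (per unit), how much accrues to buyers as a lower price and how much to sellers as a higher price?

Buyers gain $10 per unit; sellers gain $18 per unit

Pre-subsidy: 1383 - 9P = -31 + 5P gives P* = 101, Q* = 474.
With the rebate, buyers effectively pay Pb = Ps − 28, where Ps is the price sellers receive.
Demand in terms of Ps becomes Qd = 1383 − 9(Ps − 28) = 1635 - 9Ps. Setting this equal to supply: 1635 - 9Ps = -31 + 5Ps, so Ps = 119.
Buyers pay Pb = 119 − 28 = 91; Q' = -31 + 5·119 = 564.
Buyers' price falls by P* − Pb = 101 − 91 = 10; sellers' price rises by Ps − P* = 119 − 101 = 18.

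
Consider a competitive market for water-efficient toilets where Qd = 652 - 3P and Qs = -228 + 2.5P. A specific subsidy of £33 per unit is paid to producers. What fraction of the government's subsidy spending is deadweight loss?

Pre-subsidy: 652 - 3P = -228 + 2.5P gives P* = 160, Q* = 172.
With the subsidy, sellers receive Ps = Pb + 33 for each unit, where Pb is the price buyers pay.
Supply in terms of Pb becomes Qs = -228 + 2.5(Pb + 33) = -145.5 + 2.5Pb. Setting this equal to demand: 652 - 3Pb = -145.5 + 2.5Pb, so Pb = 145.
Sellers receive Ps = 145 + 33 = 178; Q' = 652 − 3·145 = 217.
ΔCS = ½(172 + 217)(160 − 145) = 2917.5; ΔPS = ½(172 + 217)(178 − 160) = 3501.
Government spending = 33 × 217 = 7161.
DWL = ½ × 33 × (217 − 172) = 742.5; fraction = 742.5 / 7161 = 45/434.

DWL / government spending = 45/434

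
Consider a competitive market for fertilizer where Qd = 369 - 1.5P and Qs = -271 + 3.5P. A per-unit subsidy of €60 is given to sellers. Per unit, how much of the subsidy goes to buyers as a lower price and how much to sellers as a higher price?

Buyers gain €42 per unit; sellers gain €18 per unit

Pre-subsidy: 369 - 1.5P = -271 + 3.5P gives P* = 128, Q* = 177.
With the subsidy, sellers receive Ps = Pb + 60 for each unit, where Pb is the price buyers pay.
Supply in terms of Pb becomes Qs = -271 + 3.5(Pb + 60) = -61 + 3.5Pb. Setting this equal to demand: 369 - 1.5Pb = -61 + 3.5Pb, so Pb = 86.
Sellers receive Ps = 86 + 60 = 146; Q' = 369 − 1.5·86 = 240.
Buyers' price falls by P* − Pb = 128 − 86 = 42; sellers' price rises by Ps − P* = 146 − 128 = 18.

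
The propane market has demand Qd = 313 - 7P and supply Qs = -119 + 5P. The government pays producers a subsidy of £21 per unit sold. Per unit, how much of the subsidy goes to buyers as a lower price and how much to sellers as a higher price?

Pre-subsidy: 313 - 7P = -119 + 5P gives P* = 36, Q* = 61.
With the subsidy, sellers receive Ps = Pb + 21 for each unit, where Pb is the price buyers pay.
Supply in terms of Pb becomes Qs = -119 + 5(Pb + 21) = -14 + 5Pb. Setting this equal to demand: 313 - 7Pb = -14 + 5Pb, so Pb = 27.25.
Sellers receive Ps = 27.25 + 21 = 48.25; Q' = 313 − 7·27.25 = 122.25.
Buyers' price falls by P* − Pb = 36 − 27.25 = 8.75; sellers' price rises by Ps − P* = 48.25 − 36 = 12.25.

Buyers gain £8.75 per unit; sellers gain £12.25 per unit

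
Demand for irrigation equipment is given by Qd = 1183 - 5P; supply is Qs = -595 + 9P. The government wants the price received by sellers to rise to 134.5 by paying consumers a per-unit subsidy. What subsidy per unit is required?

Required subsidy s = 21 per unit

At a seller price of 134.5, quantity supplied is -595 + 9·134.5 = 615.5.
Buyers absorb 615.5 only when they pay Pb with 1183 − 5·Pb = 615.5, i.e. Pb = 113.5.
s = Ps − Pb = 134.5 − 113.5 = 21.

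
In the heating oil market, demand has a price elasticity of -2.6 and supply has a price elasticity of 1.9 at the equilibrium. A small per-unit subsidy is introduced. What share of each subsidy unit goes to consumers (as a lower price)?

Consumer share = 19/45

For a small subsidy around the equilibrium, the benefit split depends on the relative slopes, which at a point are proportional to the elasticities.
Buyer share = εs/(εs + |εd|) = 1.9/(1.9 + 2.6) = 19/45; seller share = |εd|/(εs + |εd|) = 26/45.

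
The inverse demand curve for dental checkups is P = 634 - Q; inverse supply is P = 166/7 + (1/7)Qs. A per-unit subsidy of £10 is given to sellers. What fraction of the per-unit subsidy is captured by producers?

Producer share = 0.125

Pre-subsidy: 634 - Q = 166/7 + (1/7)Q gives Q* = 534 and P* = 100.
With the subsidy, sellers receive Ps = Pb + 10 for each unit, where Pb is the price buyers pay.
On the curves, Pb = 634 - Q and Ps = 166/7 + (1/7)Q; the wedge Ps − Pb = 10 gives 166/7 + (1/7)Q − (634 - Q) = 10, so Q' = 542.75.
Then Pb = 634 − 1·542.75 = 91.25 and Ps = 166/7 + (1/7)·542.75 = 101.25.
Buyers' price falls by P* − Pb = 100 − 91.25 = 8.75; sellers' price rises by Ps − P* = 101.25 − 100 = 1.25.
So producers capture 1.25/10 = 0.125 of each unit of subsidy.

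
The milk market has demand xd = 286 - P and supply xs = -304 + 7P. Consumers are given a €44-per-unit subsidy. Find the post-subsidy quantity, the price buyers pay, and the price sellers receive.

x' = 250.75; buyers pay €35.25; sellers receive €79.25

Pre-subsidy: 286 - P = -304 + 7P gives P* = 73.75, x* = 212.25.
With the rebate, buyers effectively pay Pb = Ps − 44, where Ps is the price sellers receive.
Demand in terms of Ps becomes xd = 286 − 1(Ps − 44) = 330 - Ps. Setting this equal to supply: 330 - Ps = -304 + 7Ps, so Ps = 79.25.
Buyers pay Pb = 79.25 − 44 = 35.25; x' = -304 + 7·79.25 = 250.75.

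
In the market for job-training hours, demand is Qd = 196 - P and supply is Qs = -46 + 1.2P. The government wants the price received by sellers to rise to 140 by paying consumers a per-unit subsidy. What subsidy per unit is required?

At a seller price of 140, quantity supplied is -46 + 1.2·140 = 122.
Buyers absorb 122 only when they pay Pb with 196 − 1·Pb = 122, i.e. Pb = 74.
s = Ps − Pb = 140 − 74 = 66.

Required subsidy s = 66 per unit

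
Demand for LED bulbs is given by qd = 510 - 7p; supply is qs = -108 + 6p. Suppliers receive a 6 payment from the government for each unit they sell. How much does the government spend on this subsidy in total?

Pre-subsidy: 510 - 7p = -108 + 6p gives p* = 618/13, q* = 2304/13.
With the subsidy, sellers receive ps = pb + 6 for each unit, where pb is the price buyers pay.
Supply in terms of pb becomes qs = -108 + 6(pb + 6) = -72 + 6pb. Setting this equal to demand: 510 - 7pb = -72 + 6pb, so pb = 582/13.
Sellers receive ps = 582/13 + 6 = 660/13; q' = 510 − 7·(582/13) = 2556/13.
Government outlay = subsidy × quantity = 6 × 2556/13 = 15336/13.

Government cost = 15336/13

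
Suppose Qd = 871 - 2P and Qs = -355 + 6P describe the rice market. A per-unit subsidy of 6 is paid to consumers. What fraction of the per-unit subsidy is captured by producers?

Producer share = 0.25

Pre-subsidy: 871 - 2P = -355 + 6P gives P* = 153.25, Q* = 564.5.
With the rebate, buyers effectively pay Pb = Ps − 6, where Ps is the price sellers receive.
Demand in terms of Ps becomes Qd = 871 − 2(Ps − 6) = 883 - 2Ps. Setting this equal to supply: 883 - 2Ps = -355 + 6Ps, so Ps = 154.75.
Buyers pay Pb = 154.75 − 6 = 148.75; Q' = -355 + 6·154.75 = 573.5.
Buyers' price falls by P* − Pb = 153.25 − 148.75 = 4.5; sellers' price rises by Ps − P* = 154.75 − 153.25 = 1.5.
So producers capture 1.5/6 = 0.25 of each unit of subsidy.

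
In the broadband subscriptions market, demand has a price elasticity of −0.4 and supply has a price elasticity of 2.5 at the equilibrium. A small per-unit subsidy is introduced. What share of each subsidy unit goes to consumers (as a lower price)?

Consumer share = 25/29

For a small subsidy around the equilibrium, the benefit split depends on the relative slopes, which at a point are proportional to the elasticities.
Buyer share = εs/(εs + |εd|) = 2.5/(2.5 + 0.4) = 25/29; seller share = |εd|/(εs + |εd|) = 4/29.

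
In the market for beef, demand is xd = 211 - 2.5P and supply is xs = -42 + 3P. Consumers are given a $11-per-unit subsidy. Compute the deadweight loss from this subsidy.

Pre-subsidy: 211 - 2.5P = -42 + 3P gives P* = 46, x* = 96.
With the rebate, buyers effectively pay Pb = Ps − 11, where Ps is the price sellers receive.
Demand in terms of Ps becomes xd = 211 − 2.5(Ps − 11) = 238.5 - 2.5Ps. Setting this equal to supply: 238.5 - 2.5Ps = -42 + 3Ps, so Ps = 51.
Buyers pay Pb = 51 − 11 = 40; x' = -42 + 3·51 = 111.
The subsidy expands output by 111 − 96 = 15 past the efficient level; on those units the gap between marginal cost and willingness to pay runs from 0 up to 11.
DWL = ½ × 11 × 15 = 82.5.

Deadweight loss = $82.5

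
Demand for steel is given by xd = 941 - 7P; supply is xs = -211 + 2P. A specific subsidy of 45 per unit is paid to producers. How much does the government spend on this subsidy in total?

Government cost = 5175

Pre-subsidy: 941 - 7P = -211 + 2P gives P* = 128, x* = 45.
With the subsidy, sellers receive Ps = Pb + 45 for each unit, where Pb is the price buyers pay.
Supply in terms of Pb becomes xs = -211 + 2(Pb + 45) = -121 + 2Pb. Setting this equal to demand: 941 - 7Pb = -121 + 2Pb, so Pb = 118.
Sellers receive Ps = 118 + 45 = 163; x' = 941 − 7·118 = 115.
Government outlay = subsidy × quantity = 45 × 115 = 5175.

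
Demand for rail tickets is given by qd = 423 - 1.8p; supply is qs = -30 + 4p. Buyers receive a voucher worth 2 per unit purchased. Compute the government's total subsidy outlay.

Government cost = 16524/29

Pre-subsidy: 423 - 1.8p = -30 + 4p gives p* = 2265/29, q* = 8190/29.
With the rebate, buyers effectively pay pb = ps − 2, where ps is the price sellers receive.
Demand in terms of ps becomes qd = 423 − 1.8(ps − 2) = 426.6 - 1.8ps. Setting this equal to supply: 426.6 - 1.8ps = -30 + 4ps, so ps = 2283/29.
Buyers pay pb = 2283/29 − 2 = 2225/29; q' = -30 + 4·(2283/29) = 8262/29.
Government outlay = subsidy × quantity = 2 × 8262/29 = 16524/29.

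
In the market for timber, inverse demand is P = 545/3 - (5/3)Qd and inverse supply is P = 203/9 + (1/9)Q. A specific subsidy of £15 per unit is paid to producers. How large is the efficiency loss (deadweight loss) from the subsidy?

Pre-subsidy: 545/3 - (5/3)Q = 203/9 + (1/9)Q gives Q* = 89.5 and P* = 32.5.
With the subsidy, sellers receive Ps = Pb + 15 for each unit, where Pb is the price buyers pay.
On the curves, Pb = 545/3 - (5/3)Q and Ps = 203/9 + (1/9)Q; the wedge Ps − Pb = 15 gives 203/9 + (1/9)Q − (545/3 - (5/3)Q) = 15, so Q' = 97.9375.
Then Pb = 545/3 − (5/3)·97.9375 = 18.4375 and Ps = 203/9 + (1/9)·97.9375 = 33.4375.
The subsidy expands output by 97.9375 − 89.5 = 8.4375 past the efficient level; on those units the gap between marginal cost and willingness to pay runs from 0 up to 15.
DWL = ½ × 15 × 8.4375 = 63.28125.

Deadweight loss = £63.28125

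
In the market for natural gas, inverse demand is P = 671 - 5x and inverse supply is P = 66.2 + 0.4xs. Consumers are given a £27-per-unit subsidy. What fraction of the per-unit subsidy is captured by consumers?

Consumer share = 25/27

Pre-subsidy: 671 - 5x = 66.2 + 0.4x gives x* = 112 and P* = 111.
With the rebate, buyers effectively pay Pb = Ps − 27, where Ps is the price sellers receive.
On the curves, Pb = 671 - 5x and Ps = 66.2 + 0.4x; the wedge Ps − Pb = 27 gives 66.2 + 0.4x − (671 - 5x) = 27, so x' = 117.
Then Pb = 671 − 5·117 = 86 and Ps = 66.2 + 0.4·117 = 113.
Buyers' price falls by P* − Pb = 111 − 86 = 25; sellers' price rises by Ps − P* = 113 − 111 = 2.
So consumers capture 25/27 = 25/27 of each unit of subsidy.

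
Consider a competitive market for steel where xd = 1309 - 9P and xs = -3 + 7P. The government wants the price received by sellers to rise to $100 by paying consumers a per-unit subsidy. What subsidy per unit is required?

At a seller price of 100, quantity supplied is -3 + 7·100 = 697.
Buyers absorb 697 only when they pay Pb with 1309 − 9·Pb = 697, i.e. Pb = 68.
s = Ps − Pb = 100 − 68 = 32.

Required subsidy s = $32 per unit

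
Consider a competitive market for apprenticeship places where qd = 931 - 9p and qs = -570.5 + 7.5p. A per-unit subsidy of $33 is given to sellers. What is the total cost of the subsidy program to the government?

Pre-subsidy: 931 - 9p = -570.5 + 7.5p gives p* = 91, q* = 112.
With the subsidy, sellers receive ps = pb + 33 for each unit, where pb is the price buyers pay.
Supply in terms of pb becomes qs = -570.5 + 7.5(pb + 33) = -323 + 7.5pb. Setting this equal to demand: 931 - 9pb = -323 + 7.5pb, so pb = 76.
Sellers receive ps = 76 + 33 = 109; q' = 931 − 9·76 = 247.
Government outlay = subsidy × quantity = 33 × 247 = 8151.

Government cost = $8151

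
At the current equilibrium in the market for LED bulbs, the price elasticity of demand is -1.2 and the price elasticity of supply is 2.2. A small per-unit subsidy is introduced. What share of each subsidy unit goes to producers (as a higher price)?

For a small subsidy around the equilibrium, the benefit split depends on the relative slopes, which at a point are proportional to the elasticities.
Buyer share = εs/(εs + |εd|) = 2.2/(2.2 + 1.2) = 11/17; seller share = |εd|/(εs + |εd|) = 6/17.
So producers capture 6/17 of the subsidy.

Producer share = 6/17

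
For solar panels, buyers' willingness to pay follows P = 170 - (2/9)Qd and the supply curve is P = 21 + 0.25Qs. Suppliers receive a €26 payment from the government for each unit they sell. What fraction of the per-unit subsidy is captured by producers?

Producer share = 9/17

Pre-subsidy: 170 - (2/9)Q = 21 + 0.25Q gives Q* = 5364/17 and P* = 1698/17.
With the subsidy, sellers receive Ps = Pb + 26 for each unit, where Pb is the price buyers pay.
On the curves, Pb = 170 - (2/9)Q and Ps = 21 + 0.25Q; the wedge Ps − Pb = 26 gives 21 + 0.25Q − (170 - (2/9)Q) = 26, so Q' = 6300/17.
Then Pb = 170 − (2/9)·(6300/17) = 1490/17 and Ps = 21 + 0.25·(6300/17) = 1932/17.
Buyers' price falls by P* − Pb = 1698/17 − 1490/17 = 208/17; sellers' price rises by Ps − P* = 1932/17 − 1698/17 = 234/17.
So producers capture (234/17)/26 = 9/17 of each unit of subsidy.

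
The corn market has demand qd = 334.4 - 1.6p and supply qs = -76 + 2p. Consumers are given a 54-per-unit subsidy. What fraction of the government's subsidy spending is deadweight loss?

Pre-subsidy: 334.4 - 1.6p = -76 + 2p gives p* = 114, q* = 152.
With the rebate, buyers effectively pay pb = ps − 54, where ps is the price sellers receive.
Demand in terms of ps becomes qd = 334.4 − 1.6(ps − 54) = 420.8 - 1.6ps. Setting this equal to supply: 420.8 - 1.6ps = -76 + 2ps, so ps = 138.
Buyers pay pb = 138 − 54 = 84; q' = -76 + 2·138 = 200.
ΔCS = ½(152 + 200)(114 − 84) = 5280; ΔPS = ½(152 + 200)(138 − 114) = 4224.
Government spending = 54 × 200 = 10800.
DWL = ½ × 54 × (200 − 152) = 1296; fraction = 1296 / 10800 = 0.12.

DWL / government spending = 0.12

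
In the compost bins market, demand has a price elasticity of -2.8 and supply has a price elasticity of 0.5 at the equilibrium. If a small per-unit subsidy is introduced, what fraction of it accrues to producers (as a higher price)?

For a small subsidy around the equilibrium, the benefit split depends on the relative slopes, which at a point are proportional to the elasticities.
Buyer share = εs/(εs + |εd|) = 0.5/(0.5 + 2.8) = 5/33; seller share = |εd|/(εs + |εd|) = 28/33.
So producers capture 28/33 of the subsidy.

Producer share = 28/33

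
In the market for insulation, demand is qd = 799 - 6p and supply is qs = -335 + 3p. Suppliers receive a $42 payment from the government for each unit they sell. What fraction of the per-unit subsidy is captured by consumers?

Pre-subsidy: 799 - 6p = -335 + 3p gives p* = 126, q* = 43.
With the subsidy, sellers receive ps = pb + 42 for each unit, where pb is the price buyers pay.
Supply in terms of pb becomes qs = -335 + 3(pb + 42) = -209 + 3pb. Setting this equal to demand: 799 - 6pb = -209 + 3pb, so pb = 112.
Sellers receive ps = 112 + 42 = 154; q' = 799 − 6·112 = 127.
Buyers' price falls by p* − pb = 126 − 112 = 14; sellers' price rises by ps − p* = 154 − 126 = 28.
So consumers capture 14/42 = 1/3 of each unit of subsidy.

Consumer share = 1/3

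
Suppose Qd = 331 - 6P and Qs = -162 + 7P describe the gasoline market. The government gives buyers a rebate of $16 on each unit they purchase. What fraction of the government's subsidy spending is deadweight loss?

Pre-subsidy: 331 - 6P = -162 + 7P gives P* = 493/13, Q* = 1345/13.
With the rebate, buyers effectively pay Pb = Ps − 16, where Ps is the price sellers receive.
Demand in terms of Ps becomes Qd = 331 − 6(Ps − 16) = 427 - 6Ps. Setting this equal to supply: 427 - 6Ps = -162 + 7Ps, so Ps = 589/13.
Buyers pay Pb = 589/13 − 16 = 381/13; Q' = -162 + 7·(589/13) = 2017/13.
ΔCS = ½(1345/13 + 2017/13)(493/13 − 381/13) = 188272/169; ΔPS = ½(1345/13 + 2017/13)(589/13 − 493/13) = 161376/169.
Government spending = 16 × 2017/13 = 32272/13.
DWL = ½ × 16 × (2017/13 − 1345/13) = 5376/13; fraction = (5376/13) / (32272/13) = 336/2017.

DWL / government spending = 336/2017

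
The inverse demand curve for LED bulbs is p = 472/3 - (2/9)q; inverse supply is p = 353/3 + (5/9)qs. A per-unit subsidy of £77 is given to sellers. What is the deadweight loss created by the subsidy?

Pre-subsidy: 472/3 - (2/9)q = 353/3 + (5/9)q gives q* = 51 and p* = 146.
With the subsidy, sellers receive ps = pb + 77 for each unit, where pb is the price buyers pay.
On the curves, pb = 472/3 - (2/9)q and ps = 353/3 + (5/9)q; the wedge ps − pb = 77 gives 353/3 + (5/9)q − (472/3 - (2/9)q) = 77, so q' = 150.
Then pb = 472/3 − (2/9)·150 = 124 and ps = 353/3 + (5/9)·150 = 201.
The subsidy expands output by 150 − 51 = 99 past the efficient level; on those units the gap between marginal cost and willingness to pay runs from 0 up to 77.
DWL = ½ × 77 × 99 = 3811.5.

Deadweight loss = £3811.5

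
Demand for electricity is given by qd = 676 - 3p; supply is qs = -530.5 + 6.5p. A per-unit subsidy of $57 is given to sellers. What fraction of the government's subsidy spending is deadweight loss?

Pre-subsidy: 676 - 3p = -530.5 + 6.5p gives p* = 127, q* = 295.
With the subsidy, sellers receive ps = pb + 57 for each unit, where pb is the price buyers pay.
Supply in terms of pb becomes qs = -530.5 + 6.5(pb + 57) = -160 + 6.5pb. Setting this equal to demand: 676 - 3pb = -160 + 6.5pb, so pb = 88.
Sellers receive ps = 88 + 57 = 145; q' = 676 − 3·88 = 412.
ΔCS = ½(295 + 412)(127 − 88) = 13786.5; ΔPS = ½(295 + 412)(145 − 127) = 6363.
Government spending = 57 × 412 = 23484.
DWL = ½ × 57 × (412 − 295) = 3334.5; fraction = 3334.5 / 23484 = 117/824.

DWL / government spending = 117/824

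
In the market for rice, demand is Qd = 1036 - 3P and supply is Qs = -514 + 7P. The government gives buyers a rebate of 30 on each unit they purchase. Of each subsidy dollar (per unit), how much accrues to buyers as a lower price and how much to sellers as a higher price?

Buyers gain 21 per unit; sellers gain 9 per unit

Pre-subsidy: 1036 - 3P = -514 + 7P gives P* = 155, Q* = 571.
With the rebate, buyers effectively pay Pb = Ps − 30, where Ps is the price sellers receive.
Demand in terms of Ps becomes Qd = 1036 − 3(Ps − 30) = 1126 - 3Ps. Setting this equal to supply: 1126 - 3Ps = -514 + 7Ps, so Ps = 164.
Buyers pay Pb = 164 − 30 = 134; Q' = -514 + 7·164 = 634.
Buyers' price falls by P* − Pb = 155 − 134 = 21; sellers' price rises by Ps − P* = 164 − 155 = 9.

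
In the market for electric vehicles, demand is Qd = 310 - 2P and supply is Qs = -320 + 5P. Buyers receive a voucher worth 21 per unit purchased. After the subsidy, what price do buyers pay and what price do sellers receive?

Buyers pay 75; sellers receive 96

Pre-subsidy: 310 - 2P = -320 + 5P gives P* = 90, Q* = 130.
With the rebate, buyers effectively pay Pb = Ps − 21, where Ps is the price sellers receive.
Demand in terms of Ps becomes Qd = 310 − 2(Ps − 21) = 352 - 2Ps. Setting this equal to supply: 352 - 2Ps = -320 + 5Ps, so Ps = 96.
Buyers pay Pb = 96 − 21 = 75; Q' = -320 + 5·96 = 160.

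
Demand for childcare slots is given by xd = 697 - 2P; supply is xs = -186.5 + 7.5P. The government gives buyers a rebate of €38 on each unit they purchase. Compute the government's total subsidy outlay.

Government cost = €21698

Pre-subsidy: 697 - 2P = -186.5 + 7.5P gives P* = 93, x* = 511.
With the rebate, buyers effectively pay Pb = Ps − 38, where Ps is the price sellers receive.
Demand in terms of Ps becomes xd = 697 − 2(Ps − 38) = 773 - 2Ps. Setting this equal to supply: 773 - 2Ps = -186.5 + 7.5Ps, so Ps = 101.
Buyers pay Pb = 101 − 38 = 63; x' = -186.5 + 7.5·101 = 571.
Government outlay = subsidy × quantity = 38 × 571 = 21698.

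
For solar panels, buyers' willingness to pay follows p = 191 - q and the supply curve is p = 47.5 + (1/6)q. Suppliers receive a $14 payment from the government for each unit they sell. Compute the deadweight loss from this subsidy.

Pre-subsidy: 191 - q = 47.5 + (1/6)q gives q* = 123 and p* = 68.
With the subsidy, sellers receive ps = pb + 14 for each unit, where pb is the price buyers pay.
On the curves, pb = 191 - q and ps = 47.5 + (1/6)q; the wedge ps − pb = 14 gives 47.5 + (1/6)q − (191 - q) = 14, so q' = 135.
Then pb = 191 − 1·135 = 56 and ps = 47.5 + (1/6)·135 = 70.
The subsidy expands output by 135 − 123 = 12 past the efficient level; on those units the gap between marginal cost and willingness to pay runs from 0 up to 14.
DWL = ½ × 14 × 12 = 84.

Deadweight loss = $84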